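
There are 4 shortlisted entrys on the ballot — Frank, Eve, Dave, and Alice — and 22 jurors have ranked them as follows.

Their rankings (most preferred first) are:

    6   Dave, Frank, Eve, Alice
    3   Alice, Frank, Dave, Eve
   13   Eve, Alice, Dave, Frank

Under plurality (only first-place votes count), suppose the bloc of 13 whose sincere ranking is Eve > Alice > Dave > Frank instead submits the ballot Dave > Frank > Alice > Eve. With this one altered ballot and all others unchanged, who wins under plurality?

Dave

First-place totals with the altered ballot: Frank 0, Eve 0, Dave 19, Alice 3.
The switch changes the winner from Eve to Dave.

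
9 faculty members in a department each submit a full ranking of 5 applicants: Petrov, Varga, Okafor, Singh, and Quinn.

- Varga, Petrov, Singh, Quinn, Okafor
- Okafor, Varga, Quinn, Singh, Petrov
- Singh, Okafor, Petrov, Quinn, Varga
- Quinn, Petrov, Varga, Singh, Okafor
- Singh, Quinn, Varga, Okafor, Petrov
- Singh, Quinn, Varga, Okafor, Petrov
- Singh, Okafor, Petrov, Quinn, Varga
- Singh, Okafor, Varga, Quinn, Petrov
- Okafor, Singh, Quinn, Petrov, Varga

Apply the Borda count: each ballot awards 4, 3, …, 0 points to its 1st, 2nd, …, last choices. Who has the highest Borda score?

Borda scores:
  Petrov: 3 + 0 + 2 + 3 + 0 + 0 + 2 + 0 + 1 = 11
  Varga: 4 + 3 + 0 + 2 + 2 + 2 + 0 + 2 + 0 = 15
  Okafor: 0 + 4 + 3 + 0 + 1 + 1 + 3 + 3 + 4 = 19
  Singh: 2 + 1 + 4 + 1 + 4 + 4 + 4 + 4 + 3 = 27
  Quinn: 1 + 2 + 1 + 4 + 3 + 3 + 1 + 1 + 2 = 18
Singh has the highest total.

Singh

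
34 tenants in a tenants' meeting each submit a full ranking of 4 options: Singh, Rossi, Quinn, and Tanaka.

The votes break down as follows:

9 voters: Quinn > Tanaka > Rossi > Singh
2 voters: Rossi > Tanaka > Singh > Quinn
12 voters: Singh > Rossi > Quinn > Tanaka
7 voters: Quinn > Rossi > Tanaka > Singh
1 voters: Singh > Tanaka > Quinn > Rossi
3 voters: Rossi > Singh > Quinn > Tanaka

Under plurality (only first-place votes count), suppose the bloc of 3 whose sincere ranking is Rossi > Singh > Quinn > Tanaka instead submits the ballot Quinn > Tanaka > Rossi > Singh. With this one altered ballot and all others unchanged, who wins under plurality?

Quinn

First-place totals with the altered ballot: Singh 13, Rossi 2, Quinn 19, Tanaka 0.
The winner is unchanged: still Quinn.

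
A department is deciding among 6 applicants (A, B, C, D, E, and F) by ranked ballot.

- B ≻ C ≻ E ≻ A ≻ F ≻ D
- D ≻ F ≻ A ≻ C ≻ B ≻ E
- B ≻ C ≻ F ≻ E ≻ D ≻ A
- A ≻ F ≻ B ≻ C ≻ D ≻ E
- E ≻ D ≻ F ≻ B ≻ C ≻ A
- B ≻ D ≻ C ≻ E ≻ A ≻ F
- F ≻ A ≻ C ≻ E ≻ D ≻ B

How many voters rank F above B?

Ballots ranking F above B: 4.
Ballots ranking B above F: 3.
So 4 of 7 voters prefer F to B.

4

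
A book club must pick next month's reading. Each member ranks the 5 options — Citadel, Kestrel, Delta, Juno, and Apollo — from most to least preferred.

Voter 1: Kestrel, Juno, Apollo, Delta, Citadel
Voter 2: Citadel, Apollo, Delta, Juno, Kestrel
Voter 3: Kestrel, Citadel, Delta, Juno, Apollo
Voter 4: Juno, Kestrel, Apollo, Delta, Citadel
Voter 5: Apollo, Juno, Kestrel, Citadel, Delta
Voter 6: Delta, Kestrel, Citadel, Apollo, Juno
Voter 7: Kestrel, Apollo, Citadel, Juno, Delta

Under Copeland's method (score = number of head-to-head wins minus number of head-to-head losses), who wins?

Kestrel

Pairwise results:
  Citadel vs Kestrel: Kestrel wins 6–1.
  Citadel vs Delta: Citadel wins 4–3.
  Citadel vs Juno: Citadel wins 4–3.
  Citadel vs Apollo: Apollo wins 4–3.
  Kestrel vs Delta: Kestrel wins 5–2.
  Kestrel vs Juno: Kestrel wins 4–3.
  Kestrel vs Apollo: Kestrel wins 5–2.
  Delta vs Juno: Juno wins 4–3.
  Delta vs Apollo: Apollo wins 5–2.
  Juno vs Apollo: Apollo wins 4–3.
Copeland scores (wins − losses):
  Citadel: 2 − 2 = 0
  Kestrel: 4 − 0 = 4
  Delta: 0 − 4 = -4
  Juno: 1 − 3 = -2
  Apollo: 3 − 1 = 2
Kestrel has the best Copeland score.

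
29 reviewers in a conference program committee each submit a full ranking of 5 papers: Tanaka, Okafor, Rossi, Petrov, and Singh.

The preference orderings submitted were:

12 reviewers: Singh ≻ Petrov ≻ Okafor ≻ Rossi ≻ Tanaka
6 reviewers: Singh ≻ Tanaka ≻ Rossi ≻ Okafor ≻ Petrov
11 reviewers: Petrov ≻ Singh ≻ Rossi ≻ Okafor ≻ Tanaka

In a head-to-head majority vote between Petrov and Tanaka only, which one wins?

Ballots ranking Petrov above Tanaka: 12+11 = 23.
Ballots ranking Tanaka above Petrov: 6.
Petrov wins the head-to-head, 23–6.

Petrov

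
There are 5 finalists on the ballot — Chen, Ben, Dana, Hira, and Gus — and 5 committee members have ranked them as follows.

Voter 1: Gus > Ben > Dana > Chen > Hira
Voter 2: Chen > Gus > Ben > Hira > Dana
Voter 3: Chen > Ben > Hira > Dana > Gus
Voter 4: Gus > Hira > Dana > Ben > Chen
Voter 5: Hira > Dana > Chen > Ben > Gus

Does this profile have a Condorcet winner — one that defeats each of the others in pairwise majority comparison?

No

Head-to-head results (5 voters total):
Chen vs Ben: Chen wins 3–2.
Chen vs Dana: Dana wins 3–2.
Chen vs Hira: Chen wins 3–2.
Chen vs Gus: Chen wins 3–2.
Ben vs Dana: Ben wins 3–2.
Ben vs Hira: Ben wins 3–2.
Ben vs Gus: Gus wins 3–2.
Dana vs Hira: Hira wins 4–1.
Dana vs Gus: Gus wins 3–2.
Hira vs Gus: Gus wins 3–2.
No candidate beats all others: Chen beats Ben beats Dana beats Chen, a majority cycle.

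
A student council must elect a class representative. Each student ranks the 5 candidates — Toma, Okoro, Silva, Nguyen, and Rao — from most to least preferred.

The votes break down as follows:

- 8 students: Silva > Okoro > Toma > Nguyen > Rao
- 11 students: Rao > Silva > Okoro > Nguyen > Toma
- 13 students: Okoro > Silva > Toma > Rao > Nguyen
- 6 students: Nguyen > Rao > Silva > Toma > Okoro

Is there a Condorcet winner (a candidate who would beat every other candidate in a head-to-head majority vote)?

Head-to-head results (38 voters total):
Toma vs Okoro: Okoro wins 32–6.
Toma vs Silva: Silva wins 38–0.
Toma vs Nguyen: Toma wins 21–17.
Toma vs Rao: Toma wins 21–17.
Okoro vs Silva: Silva wins 25–13.
Okoro vs Nguyen: Okoro wins 32–6.
Okoro vs Rao: Okoro wins 21–17.
Silva vs Nguyen: Silva wins 32–6.
Silva vs Rao: Silva wins 21–17.
Nguyen vs Rao: Rao wins 24–14.
Silva beats each rival — Toma (38–0), Okoro (25–13), Nguyen (32–6), Rao (21–17) — so Silva is the Condorcet winner.

Yes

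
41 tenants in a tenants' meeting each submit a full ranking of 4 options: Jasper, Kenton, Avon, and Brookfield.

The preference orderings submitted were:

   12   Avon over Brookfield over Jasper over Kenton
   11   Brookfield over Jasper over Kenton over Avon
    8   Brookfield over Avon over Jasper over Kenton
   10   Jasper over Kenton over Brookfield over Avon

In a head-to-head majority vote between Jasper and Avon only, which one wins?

Ballots ranking Jasper above Avon: 11+10 = 21.
Ballots ranking Avon above Jasper: 12+8 = 20.
Jasper wins the head-to-head, 21–20.

Jasper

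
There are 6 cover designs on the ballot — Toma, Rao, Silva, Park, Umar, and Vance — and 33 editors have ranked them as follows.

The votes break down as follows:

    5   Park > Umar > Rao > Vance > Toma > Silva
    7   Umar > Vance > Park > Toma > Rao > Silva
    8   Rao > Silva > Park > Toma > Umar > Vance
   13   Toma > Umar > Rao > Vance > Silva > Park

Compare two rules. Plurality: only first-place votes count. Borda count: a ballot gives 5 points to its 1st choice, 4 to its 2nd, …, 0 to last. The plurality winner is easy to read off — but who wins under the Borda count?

Umar

Plurality first-place counts: Toma 13, Rao 8, Silva 0, Park 5, Umar 7, Vance 0 → Toma.
Borda totals: Toma 100, Rao 101, Silva 45, Park 70, Umar 115, Vance 64 → Umar.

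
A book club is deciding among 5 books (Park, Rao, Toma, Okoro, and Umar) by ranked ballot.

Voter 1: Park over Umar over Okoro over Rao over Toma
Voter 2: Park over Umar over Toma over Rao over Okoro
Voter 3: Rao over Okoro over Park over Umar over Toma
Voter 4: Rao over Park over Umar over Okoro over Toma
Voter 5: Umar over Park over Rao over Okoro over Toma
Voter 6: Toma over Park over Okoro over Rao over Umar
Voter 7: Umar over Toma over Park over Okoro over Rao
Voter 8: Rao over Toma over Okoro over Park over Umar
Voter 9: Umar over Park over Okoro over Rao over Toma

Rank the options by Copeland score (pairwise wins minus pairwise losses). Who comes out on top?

Park

Pairwise results:
  Park vs Rao: Park wins 6–3.
  Park vs Toma: Park wins 6–3.
  Park vs Okoro: Park wins 7–2.
  Park vs Umar: Park wins 6–3.
  Rao vs Toma: Rao wins 6–3.
  Rao vs Okoro: Rao wins 5–4.
  Rao vs Umar: Umar wins 5–4.
  Toma vs Okoro: Okoro wins 5–4.
  Toma vs Umar: Umar wins 7–2.
  Okoro vs Umar: Umar wins 6–3.
Copeland scores (wins − losses):
  Park: 4 − 0 = 4
  Rao: 2 − 2 = 0
  Toma: 0 − 4 = -4
  Okoro: 1 − 3 = -2
  Umar: 3 − 1 = 2
Park has the best Copeland score.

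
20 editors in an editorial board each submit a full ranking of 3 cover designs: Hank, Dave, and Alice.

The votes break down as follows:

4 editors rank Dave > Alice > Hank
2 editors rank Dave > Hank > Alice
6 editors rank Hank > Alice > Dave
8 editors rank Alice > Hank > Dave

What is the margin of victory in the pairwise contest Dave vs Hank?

8

Ballots ranking Dave above Hank: 4+2 = 6.
Ballots ranking Hank above Dave: 6+8 = 14.
Hank wins 14–6, a margin of 8.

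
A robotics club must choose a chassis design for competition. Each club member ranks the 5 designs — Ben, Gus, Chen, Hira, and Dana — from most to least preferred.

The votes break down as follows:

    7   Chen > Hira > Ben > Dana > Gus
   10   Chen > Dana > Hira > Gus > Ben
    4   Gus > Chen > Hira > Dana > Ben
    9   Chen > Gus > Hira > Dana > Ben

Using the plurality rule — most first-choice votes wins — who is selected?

Chen

First-place vote totals:
  Ben: 0
  Gus: 4
  Chen: 26
  Hira: 0
  Dana: 0
Chen has the most first-place votes.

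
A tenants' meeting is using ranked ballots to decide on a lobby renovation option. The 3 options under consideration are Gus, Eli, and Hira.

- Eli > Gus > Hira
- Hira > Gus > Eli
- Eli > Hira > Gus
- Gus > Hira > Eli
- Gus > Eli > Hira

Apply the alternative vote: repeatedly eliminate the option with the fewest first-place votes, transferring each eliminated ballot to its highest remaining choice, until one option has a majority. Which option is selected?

Gus

Round 1: Gus 2, Eli 2, Hira 1. Hira has the fewest and is eliminated.
Round 2: Gus 3, Eli 2. Gus has a majority.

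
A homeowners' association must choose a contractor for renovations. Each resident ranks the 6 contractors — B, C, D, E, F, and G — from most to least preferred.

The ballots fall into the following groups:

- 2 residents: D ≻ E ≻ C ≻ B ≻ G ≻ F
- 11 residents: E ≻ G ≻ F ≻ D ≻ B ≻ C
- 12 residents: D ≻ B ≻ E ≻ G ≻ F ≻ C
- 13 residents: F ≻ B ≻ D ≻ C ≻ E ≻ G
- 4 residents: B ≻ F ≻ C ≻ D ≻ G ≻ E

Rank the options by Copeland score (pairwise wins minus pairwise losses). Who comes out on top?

D

Pairwise results:
  B vs C: B wins 40–2.
  B vs D: D wins 25–17.
  B vs E: B wins 29–13.
  B vs F: F wins 24–18.
  B vs G: B wins 31–11.
  C vs D: D wins 38–4.
  C vs E: E wins 25–17.
  C vs F: F wins 40–2.
  C vs G: G wins 23–19.
  D vs E: D wins 31–11.
  D vs F: F wins 28–14.
  D vs G: D wins 31–11.
  E vs F: E wins 25–17.
  E vs G: E wins 38–4.
  F vs G: G wins 25–17.
Copeland scores (wins − losses):
  B: 3 − 2 = 1
  C: 0 − 5 = -5
  D: 4 − 1 = 3
  E: 3 − 2 = 1
  F: 3 − 2 = 1
  G: 2 − 3 = -1
D has the best Copeland score.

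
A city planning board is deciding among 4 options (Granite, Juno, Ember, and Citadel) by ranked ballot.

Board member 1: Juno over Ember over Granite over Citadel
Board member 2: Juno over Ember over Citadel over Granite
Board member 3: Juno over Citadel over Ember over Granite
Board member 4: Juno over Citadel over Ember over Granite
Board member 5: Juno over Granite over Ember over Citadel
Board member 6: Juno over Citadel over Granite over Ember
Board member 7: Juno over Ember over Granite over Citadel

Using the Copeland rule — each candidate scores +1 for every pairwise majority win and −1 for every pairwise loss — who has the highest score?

Juno

Pairwise results:
  Granite vs Juno: Juno wins 7–0.
  Granite vs Ember: Ember wins 5–2.
  Granite vs Citadel: Citadel wins 4–3.
  Juno vs Ember: Juno wins 7–0.
  Juno vs Citadel: Juno wins 7–0.
  Ember vs Citadel: Ember wins 4–3.
Copeland scores (wins − losses):
  Granite: 0 − 3 = -3
  Juno: 3 − 0 = 3
  Ember: 2 − 1 = 1
  Citadel: 1 − 2 = -1
Juno has the best Copeland score.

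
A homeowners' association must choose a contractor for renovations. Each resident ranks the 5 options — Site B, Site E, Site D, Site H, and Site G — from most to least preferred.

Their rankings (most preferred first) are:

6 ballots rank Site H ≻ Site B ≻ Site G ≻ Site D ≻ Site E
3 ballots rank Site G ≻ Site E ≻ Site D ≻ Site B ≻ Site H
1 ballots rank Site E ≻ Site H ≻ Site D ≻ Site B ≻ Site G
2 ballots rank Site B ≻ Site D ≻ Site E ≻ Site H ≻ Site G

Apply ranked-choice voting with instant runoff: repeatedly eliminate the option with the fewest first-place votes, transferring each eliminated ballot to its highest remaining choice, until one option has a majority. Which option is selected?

Site H

Round 1: Site H 6, Site G 3, Site B 2, Site E 1, Site D 0. Site D has the fewest and is eliminated.
Round 2: Site H 6, Site G 3, Site B 2, Site E 1. Site E has the fewest and is eliminated.
Round 3: Site H 7, Site G 3, Site B 2. Site H has a majority.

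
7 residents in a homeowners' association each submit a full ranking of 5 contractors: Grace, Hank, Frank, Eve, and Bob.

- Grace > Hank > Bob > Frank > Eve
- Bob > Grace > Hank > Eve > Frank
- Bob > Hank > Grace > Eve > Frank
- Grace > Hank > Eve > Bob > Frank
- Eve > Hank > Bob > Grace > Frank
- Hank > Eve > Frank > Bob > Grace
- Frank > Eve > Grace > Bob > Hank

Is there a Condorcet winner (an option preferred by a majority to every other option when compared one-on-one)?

Head-to-head results (7 voters total):
Grace vs Hank: Grace wins 4–3.
Grace vs Frank: Grace wins 5–2.
Grace vs Eve: Grace wins 4–3.
Grace vs Bob: Bob wins 4–3.
Hank vs Frank: Hank wins 6–1.
Hank vs Eve: Hank wins 5–2.
Hank vs Bob: Hank wins 4–3.
Frank vs Eve: Eve wins 5–2.
Frank vs Bob: Bob wins 5–2.
Eve vs Bob: Eve wins 4–3.
No candidate beats all others: Grace beats Hank beats Bob beats Grace, a majority cycle.

No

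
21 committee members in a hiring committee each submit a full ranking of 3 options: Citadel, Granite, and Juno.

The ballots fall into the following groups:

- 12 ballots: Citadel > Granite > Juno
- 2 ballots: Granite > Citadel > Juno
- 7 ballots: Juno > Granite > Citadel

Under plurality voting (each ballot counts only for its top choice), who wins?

First-place vote totals:
  Citadel: 12
  Granite: 2
  Juno: 7
Citadel has the most first-place votes.

Citadel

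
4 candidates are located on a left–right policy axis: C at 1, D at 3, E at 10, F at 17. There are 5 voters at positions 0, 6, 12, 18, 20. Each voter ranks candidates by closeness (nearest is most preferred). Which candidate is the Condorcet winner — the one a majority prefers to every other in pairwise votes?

With single-peaked preferences on a line, the Condorcet winner is the candidate closest to the median voter.
The median voter (position 12) is closest to E at 10.
Check: E vs F — voters closer to E: 3 of 5.

E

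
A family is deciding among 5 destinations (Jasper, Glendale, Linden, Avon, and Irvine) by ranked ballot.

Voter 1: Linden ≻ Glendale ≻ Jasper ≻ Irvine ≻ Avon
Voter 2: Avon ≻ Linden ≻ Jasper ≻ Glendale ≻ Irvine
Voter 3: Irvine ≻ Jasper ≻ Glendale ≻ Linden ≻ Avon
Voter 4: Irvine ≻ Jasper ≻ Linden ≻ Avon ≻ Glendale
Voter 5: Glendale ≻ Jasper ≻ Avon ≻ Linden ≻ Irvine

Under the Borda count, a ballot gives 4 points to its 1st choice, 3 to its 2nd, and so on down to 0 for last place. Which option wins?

Borda scores:
  Jasper: 2 + 2 + 3 + 3 + 3 = 13
  Glendale: 3 + 1 + 2 + 0 + 4 = 10
  Linden: 4 + 3 + 1 + 2 + 1 = 11
  Avon: 0 + 4 + 0 + 1 + 2 = 7
  Irvine: 1 + 0 + 4 + 4 + 0 = 9
Jasper has the highest total.

Jasper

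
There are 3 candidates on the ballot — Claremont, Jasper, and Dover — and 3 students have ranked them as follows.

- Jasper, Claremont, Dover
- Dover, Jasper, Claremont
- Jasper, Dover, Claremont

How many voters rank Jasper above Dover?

Ballots ranking Jasper above Dover: 2.
Ballots ranking Dover above Jasper: 1.
So 2 of 3 voters prefer Jasper to Dover.

2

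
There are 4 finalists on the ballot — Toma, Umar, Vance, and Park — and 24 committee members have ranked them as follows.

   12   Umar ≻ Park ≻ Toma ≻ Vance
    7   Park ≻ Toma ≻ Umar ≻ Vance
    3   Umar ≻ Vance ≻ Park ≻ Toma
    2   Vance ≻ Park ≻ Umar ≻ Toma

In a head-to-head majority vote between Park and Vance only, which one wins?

Ballots ranking Park above Vance: 12+7 = 19.
Ballots ranking Vance above Park: 3+2 = 5.
Park wins the head-to-head, 19–5.

Park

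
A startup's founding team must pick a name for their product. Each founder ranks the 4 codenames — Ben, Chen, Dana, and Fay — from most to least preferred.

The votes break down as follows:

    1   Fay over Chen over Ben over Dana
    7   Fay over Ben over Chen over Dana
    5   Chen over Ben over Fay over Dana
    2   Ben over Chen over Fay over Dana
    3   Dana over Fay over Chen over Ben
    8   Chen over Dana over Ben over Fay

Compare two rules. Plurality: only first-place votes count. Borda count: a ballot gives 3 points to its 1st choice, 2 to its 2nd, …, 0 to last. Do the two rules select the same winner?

Plurality first-place counts: Ben 2, Chen 13, Dana 3, Fay 8 → Chen.
Borda totals: Ben 39, Chen 55, Dana 25, Fay 37 → Chen.
The two rules agree on Chen.

Yes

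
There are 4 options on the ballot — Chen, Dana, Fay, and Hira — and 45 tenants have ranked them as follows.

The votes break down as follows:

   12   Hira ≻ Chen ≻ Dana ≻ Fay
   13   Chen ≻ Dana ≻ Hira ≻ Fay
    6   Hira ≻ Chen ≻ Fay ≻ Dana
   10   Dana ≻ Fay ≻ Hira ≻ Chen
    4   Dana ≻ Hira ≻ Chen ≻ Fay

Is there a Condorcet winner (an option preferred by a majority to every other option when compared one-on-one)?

Head-to-head results (45 voters total):
Chen vs Dana: Chen wins 31–14.
Chen vs Fay: Chen wins 35–10.
Chen vs Hira: Hira wins 32–13.
Dana vs Fay: Dana wins 39–6.
Dana vs Hira: Dana wins 27–18.
Fay vs Hira: Hira wins 35–10.
No candidate beats all others: Chen beats Dana beats Hira beats Chen, a majority cycle.

No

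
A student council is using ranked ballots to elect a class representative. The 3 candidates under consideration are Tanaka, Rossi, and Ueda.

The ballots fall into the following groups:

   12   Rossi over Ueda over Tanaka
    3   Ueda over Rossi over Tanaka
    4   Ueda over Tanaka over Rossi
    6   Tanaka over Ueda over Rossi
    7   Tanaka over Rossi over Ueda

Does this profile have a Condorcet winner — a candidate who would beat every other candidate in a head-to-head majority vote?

No

Head-to-head results (32 voters total):
Tanaka vs Rossi: Tanaka wins 17–15.
Tanaka vs Ueda: Ueda wins 19–13.
Rossi vs Ueda: Rossi wins 19–13.
No candidate beats all others: Tanaka beats Rossi beats Ueda beats Tanaka, a majority cycle.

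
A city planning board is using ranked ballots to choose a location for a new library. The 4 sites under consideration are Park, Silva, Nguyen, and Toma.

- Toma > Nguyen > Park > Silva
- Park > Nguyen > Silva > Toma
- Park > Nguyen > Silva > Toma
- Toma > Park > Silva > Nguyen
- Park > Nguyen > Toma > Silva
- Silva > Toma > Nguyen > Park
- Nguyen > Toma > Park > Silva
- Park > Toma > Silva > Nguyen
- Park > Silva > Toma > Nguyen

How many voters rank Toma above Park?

4

Ballots ranking Toma above Park: 4.
Ballots ranking Park above Toma: 5.
So 4 of 9 voters prefer Toma to Park.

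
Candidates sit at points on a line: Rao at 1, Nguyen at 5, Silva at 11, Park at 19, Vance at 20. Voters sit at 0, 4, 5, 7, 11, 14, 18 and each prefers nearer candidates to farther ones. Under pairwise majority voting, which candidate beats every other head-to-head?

Nguyen

With single-peaked preferences on a line, the Condorcet winner is the candidate closest to the median voter.
The median voter (position 7) is closest to Nguyen at 5.
Check: Nguyen vs Vance — voters closer to Nguyen: 5 of 7.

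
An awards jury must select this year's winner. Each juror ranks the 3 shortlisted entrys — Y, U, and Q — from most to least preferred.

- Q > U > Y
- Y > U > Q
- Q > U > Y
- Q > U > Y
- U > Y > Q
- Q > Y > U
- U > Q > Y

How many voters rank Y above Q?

Ballots ranking Y above Q: 2.
Ballots ranking Q above Y: 5.
So 2 of 7 voters prefer Y to Q.

2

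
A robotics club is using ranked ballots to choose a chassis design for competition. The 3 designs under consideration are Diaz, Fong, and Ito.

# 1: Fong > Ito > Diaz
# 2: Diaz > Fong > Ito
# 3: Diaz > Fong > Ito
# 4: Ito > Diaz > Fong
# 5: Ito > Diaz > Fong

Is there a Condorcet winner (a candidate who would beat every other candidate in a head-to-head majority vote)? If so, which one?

None — there is no Condorcet winner

Head-to-head results (5 voters total):
Diaz vs Fong: Diaz wins 4–1.
Diaz vs Ito: Ito wins 3–2.
Fong vs Ito: Fong wins 3–2.
No candidate beats all others: Diaz beats Fong beats Ito beats Diaz, a majority cycle.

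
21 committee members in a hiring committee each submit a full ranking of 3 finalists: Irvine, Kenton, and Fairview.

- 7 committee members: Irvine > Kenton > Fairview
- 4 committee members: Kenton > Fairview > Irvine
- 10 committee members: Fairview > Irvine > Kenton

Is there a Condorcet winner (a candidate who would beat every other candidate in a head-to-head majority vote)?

Head-to-head results (21 voters total):
Irvine vs Kenton: Irvine wins 17–4.
Irvine vs Fairview: Fairview wins 14–7.
Kenton vs Fairview: Kenton wins 11–10.
No candidate beats all others: Irvine beats Kenton beats Fairview beats Irvine, a majority cycle.

No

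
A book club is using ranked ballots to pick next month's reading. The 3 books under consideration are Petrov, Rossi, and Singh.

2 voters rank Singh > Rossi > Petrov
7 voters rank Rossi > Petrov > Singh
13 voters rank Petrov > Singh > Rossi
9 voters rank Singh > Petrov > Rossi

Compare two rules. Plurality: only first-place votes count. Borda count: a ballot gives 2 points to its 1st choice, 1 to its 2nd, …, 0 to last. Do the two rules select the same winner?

Plurality first-place counts: Petrov 13, Rossi 7, Singh 11 → Petrov.
Borda totals: Petrov 42, Rossi 16, Singh 35 → Petrov.
The two rules agree on Petrov.

Yes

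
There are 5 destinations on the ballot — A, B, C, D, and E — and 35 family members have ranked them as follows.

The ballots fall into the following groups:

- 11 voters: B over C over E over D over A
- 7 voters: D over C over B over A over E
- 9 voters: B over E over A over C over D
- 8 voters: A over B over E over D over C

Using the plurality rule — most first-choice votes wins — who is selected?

B

First-place vote totals:
  A: 8
  B: 20
  C: 0
  D: 7
  E: 0
B has the most first-place votes.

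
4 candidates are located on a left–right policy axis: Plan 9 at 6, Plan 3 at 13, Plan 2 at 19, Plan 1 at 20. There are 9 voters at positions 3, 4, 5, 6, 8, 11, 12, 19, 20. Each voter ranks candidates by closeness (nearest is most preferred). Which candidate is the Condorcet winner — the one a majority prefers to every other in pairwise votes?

Plan 9

With single-peaked preferences on a line, the Condorcet winner is the candidate closest to the median voter.
The median voter (position 8) is closest to Plan 9 at 6.
Check: Plan 9 vs Plan 1 — voters closer to Plan 9: 7 of 9.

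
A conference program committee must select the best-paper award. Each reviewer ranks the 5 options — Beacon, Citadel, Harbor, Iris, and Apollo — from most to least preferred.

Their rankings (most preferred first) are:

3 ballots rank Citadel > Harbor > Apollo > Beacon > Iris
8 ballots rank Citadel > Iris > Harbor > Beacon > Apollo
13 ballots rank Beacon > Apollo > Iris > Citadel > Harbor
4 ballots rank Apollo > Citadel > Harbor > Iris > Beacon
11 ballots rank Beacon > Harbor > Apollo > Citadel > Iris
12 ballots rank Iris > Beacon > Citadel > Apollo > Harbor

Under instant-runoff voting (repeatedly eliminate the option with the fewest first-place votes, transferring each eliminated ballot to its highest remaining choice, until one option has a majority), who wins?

Beacon

Round 1: Beacon 24, Iris 12, Citadel 11, Apollo 4, Harbor 0. Harbor has the fewest and is eliminated.
Round 2: Beacon 24, Iris 12, Citadel 11, Apollo 4. Apollo has the fewest and is eliminated.
Round 3: Beacon 24, Citadel 15, Iris 12. Iris has the fewest and is eliminated.
Round 4: Beacon 36, Citadel 15. Beacon has a majority.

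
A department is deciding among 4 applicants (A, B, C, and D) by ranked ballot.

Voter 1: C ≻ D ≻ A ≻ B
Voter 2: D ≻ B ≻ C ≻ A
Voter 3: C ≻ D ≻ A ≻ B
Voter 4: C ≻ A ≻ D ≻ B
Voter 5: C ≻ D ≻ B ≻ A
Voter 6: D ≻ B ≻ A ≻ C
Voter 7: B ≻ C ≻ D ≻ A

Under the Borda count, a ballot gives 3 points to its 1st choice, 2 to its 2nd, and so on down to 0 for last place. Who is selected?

C

Borda scores:
  A: 1 + 0 + 1 + 2 + 0 + 1 + 0 = 5
  B: 0 + 2 + 0 + 0 + 1 + 2 + 3 = 8
  C: 3 + 1 + 3 + 3 + 3 + 0 + 2 = 15
  D: 2 + 3 + 2 + 1 + 2 + 3 + 1 = 14
C has the highest total.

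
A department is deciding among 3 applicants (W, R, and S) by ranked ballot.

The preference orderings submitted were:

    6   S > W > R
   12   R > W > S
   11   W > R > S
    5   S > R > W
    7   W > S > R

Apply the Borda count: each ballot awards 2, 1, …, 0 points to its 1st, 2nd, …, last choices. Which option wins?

Borda scores:
  W: 6·1 + 12·1 + 11·2 + 5·0 + 7·2 = 54
  R: 6·0 + 12·2 + 11·1 + 5·1 + 7·0 = 40
  S: 6·2 + 12·0 + 11·0 + 5·2 + 7·1 = 29
W has the highest total.

W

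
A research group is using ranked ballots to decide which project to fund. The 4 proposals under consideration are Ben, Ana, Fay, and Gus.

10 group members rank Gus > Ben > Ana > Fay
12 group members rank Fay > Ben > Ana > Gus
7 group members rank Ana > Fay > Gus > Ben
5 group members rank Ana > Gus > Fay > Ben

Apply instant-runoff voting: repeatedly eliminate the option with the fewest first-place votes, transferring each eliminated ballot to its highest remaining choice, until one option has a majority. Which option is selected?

Ana

Round 1: Ana 12, Fay 12, Gus 10, Ben 0. Ben has the fewest and is eliminated.
Round 2: Ana 12, Fay 12, Gus 10. Gus has the fewest and is eliminated.
Round 3: Ana 22, Fay 12. Ana has a majority.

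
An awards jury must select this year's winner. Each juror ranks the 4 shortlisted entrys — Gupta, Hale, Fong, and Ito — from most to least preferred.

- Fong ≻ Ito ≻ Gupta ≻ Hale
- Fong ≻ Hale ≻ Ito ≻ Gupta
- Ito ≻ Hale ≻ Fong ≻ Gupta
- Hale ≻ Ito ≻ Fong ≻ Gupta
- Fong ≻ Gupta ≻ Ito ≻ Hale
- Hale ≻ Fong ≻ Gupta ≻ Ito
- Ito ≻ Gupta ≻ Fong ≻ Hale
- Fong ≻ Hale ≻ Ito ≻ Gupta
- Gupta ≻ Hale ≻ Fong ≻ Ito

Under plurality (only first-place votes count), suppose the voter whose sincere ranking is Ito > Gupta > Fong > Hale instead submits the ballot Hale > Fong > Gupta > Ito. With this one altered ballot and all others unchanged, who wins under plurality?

First-place totals with the altered ballot: Gupta 1, Hale 3, Fong 4, Ito 1.
The winner is unchanged: still Fong.

Fong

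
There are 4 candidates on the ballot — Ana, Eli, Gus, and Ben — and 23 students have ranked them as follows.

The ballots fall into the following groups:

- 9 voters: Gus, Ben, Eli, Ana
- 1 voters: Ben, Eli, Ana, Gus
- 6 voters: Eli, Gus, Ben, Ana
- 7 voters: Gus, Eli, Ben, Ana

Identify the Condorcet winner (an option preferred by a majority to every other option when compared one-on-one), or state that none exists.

Head-to-head results (23 voters total):
Ana vs Eli: Eli wins 23–0.
Ana vs Gus: Gus wins 22–1.
Ana vs Ben: Ben wins 23–0.
Eli vs Gus: Gus wins 16–7.
Eli vs Ben: Eli wins 13–10.
Gus vs Ben: Gus wins 22–1.
Gus beats each rival — Ana (22–1), Eli (16–7), Ben (22–1) — so Gus is the Condorcet winner.

Gus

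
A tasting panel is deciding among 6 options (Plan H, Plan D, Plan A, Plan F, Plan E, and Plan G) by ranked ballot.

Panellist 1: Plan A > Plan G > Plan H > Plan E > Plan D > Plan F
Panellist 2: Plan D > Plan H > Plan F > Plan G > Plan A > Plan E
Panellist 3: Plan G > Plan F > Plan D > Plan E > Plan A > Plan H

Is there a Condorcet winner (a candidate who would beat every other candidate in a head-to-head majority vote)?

Head-to-head results (3 voters total):
Plan H vs Plan D: Plan D wins 2–1.
Plan H vs Plan A: Plan A wins 2–1.
Plan H vs Plan F: Plan H wins 2–1.
Plan H vs Plan E: Plan H wins 2–1.
Plan H vs Plan G: Plan G wins 2–1.
Plan D vs Plan A: Plan D wins 2–1.
Plan D vs Plan F: Plan D wins 2–1.
Plan D vs Plan E: Plan D wins 2–1.
Plan D vs Plan G: Plan G wins 2–1.
Plan A vs Plan F: Plan F wins 2–1.
Plan A vs Plan E: Plan A wins 2–1.
Plan A vs Plan G: Plan G wins 2–1.
Plan F vs Plan E: Plan F wins 2–1.
Plan F vs Plan G: Plan G wins 2–1.
Plan E vs Plan G: Plan G wins 3–0.
Plan G beats each rival — Plan H (2–1), Plan D (2–1), Plan A (2–1), Plan F (2–1), Plan E (3–0) — so Plan G is the Condorcet winner.

Yes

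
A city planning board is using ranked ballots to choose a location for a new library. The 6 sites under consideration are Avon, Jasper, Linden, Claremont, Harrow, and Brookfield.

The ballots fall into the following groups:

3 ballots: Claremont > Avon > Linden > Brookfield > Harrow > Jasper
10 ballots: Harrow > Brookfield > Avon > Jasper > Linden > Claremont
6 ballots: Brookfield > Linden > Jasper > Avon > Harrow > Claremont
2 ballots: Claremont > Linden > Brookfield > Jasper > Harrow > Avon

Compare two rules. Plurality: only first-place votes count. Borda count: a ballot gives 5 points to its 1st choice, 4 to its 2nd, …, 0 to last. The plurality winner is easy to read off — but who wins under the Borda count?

Plurality first-place counts: Avon 0, Jasper 0, Linden 0, Claremont 5, Harrow 10, Brookfield 6 → Harrow.
Borda totals: Avon 54, Jasper 42, Linden 51, Claremont 25, Harrow 61, Brookfield 82 → Brookfield.

Brookfield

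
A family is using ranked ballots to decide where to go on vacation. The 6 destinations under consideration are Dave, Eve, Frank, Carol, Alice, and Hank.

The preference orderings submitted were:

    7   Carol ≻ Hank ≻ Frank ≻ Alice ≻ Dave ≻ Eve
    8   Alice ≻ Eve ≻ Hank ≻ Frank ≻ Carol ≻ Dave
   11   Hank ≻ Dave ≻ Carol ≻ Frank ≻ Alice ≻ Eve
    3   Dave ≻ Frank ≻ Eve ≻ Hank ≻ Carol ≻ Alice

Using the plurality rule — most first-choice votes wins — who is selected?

Hank

First-place vote totals:
  Dave: 3
  Eve: 0
  Frank: 0
  Carol: 7
  Alice: 8
  Hank: 11
Hank has the most first-place votes.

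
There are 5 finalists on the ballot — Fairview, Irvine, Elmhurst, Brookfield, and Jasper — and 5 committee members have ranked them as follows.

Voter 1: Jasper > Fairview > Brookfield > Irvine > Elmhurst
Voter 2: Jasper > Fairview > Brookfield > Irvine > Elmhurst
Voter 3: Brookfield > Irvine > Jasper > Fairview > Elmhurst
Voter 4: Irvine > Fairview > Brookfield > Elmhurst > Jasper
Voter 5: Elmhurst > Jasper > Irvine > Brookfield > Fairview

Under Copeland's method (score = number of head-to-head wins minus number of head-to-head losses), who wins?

Pairwise results:
  Fairview vs Irvine: Irvine wins 3–2.
  Fairview vs Elmhurst: Fairview wins 4–1.
  Fairview vs Brookfield: Fairview wins 3–2.
  Fairview vs Jasper: Jasper wins 4–1.
  Irvine vs Elmhurst: Irvine wins 4–1.
  Irvine vs Brookfield: Brookfield wins 3–2.
  Irvine vs Jasper: Jasper wins 3–2.
  Elmhurst vs Brookfield: Brookfield wins 4–1.
  Elmhurst vs Jasper: Jasper wins 3–2.
  Brookfield vs Jasper: Jasper wins 3–2.
Copeland scores (wins − losses):
  Fairview: 2 − 2 = 0
  Irvine: 2 − 2 = 0
  Elmhurst: 0 − 4 = -4
  Brookfield: 2 − 2 = 0
  Jasper: 4 − 0 = 4
Jasper has the best Copeland score.

Jasper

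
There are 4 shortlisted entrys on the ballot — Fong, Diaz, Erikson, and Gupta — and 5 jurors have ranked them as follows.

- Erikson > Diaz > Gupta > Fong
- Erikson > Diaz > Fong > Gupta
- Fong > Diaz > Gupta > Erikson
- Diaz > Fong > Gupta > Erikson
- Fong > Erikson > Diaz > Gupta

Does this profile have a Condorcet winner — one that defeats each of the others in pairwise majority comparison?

No

Head-to-head results (5 voters total):
Fong vs Diaz: Diaz wins 3–2.
Fong vs Erikson: Fong wins 3–2.
Fong vs Gupta: Fong wins 4–1.
Diaz vs Erikson: Erikson wins 3–2.
Diaz vs Gupta: Diaz wins 5–0.
Erikson vs Gupta: Erikson wins 3–2.
No candidate beats all others: Fong beats Erikson beats Diaz beats Fong, a majority cycle.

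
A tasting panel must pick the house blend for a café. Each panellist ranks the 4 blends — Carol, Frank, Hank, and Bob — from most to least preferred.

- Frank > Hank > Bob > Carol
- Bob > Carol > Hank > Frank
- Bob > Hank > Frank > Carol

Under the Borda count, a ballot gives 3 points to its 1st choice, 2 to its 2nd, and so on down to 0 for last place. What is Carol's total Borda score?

2

Borda scores:
  Carol: 0 + 2 + 0 = 2
  Frank: 3 + 0 + 1 = 4
  Hank: 2 + 1 + 2 = 5
  Bob: 1 + 3 + 3 = 7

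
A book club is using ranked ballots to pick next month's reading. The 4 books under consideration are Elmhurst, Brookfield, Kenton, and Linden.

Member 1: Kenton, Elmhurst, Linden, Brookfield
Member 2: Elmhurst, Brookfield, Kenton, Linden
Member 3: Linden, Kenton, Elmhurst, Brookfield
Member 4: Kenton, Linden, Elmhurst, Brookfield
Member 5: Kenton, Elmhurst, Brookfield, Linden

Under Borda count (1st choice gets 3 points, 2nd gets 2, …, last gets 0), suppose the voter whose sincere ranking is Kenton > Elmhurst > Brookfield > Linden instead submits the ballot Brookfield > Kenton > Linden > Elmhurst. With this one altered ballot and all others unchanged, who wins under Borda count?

Kenton

Borda totals with the altered ballot: Elmhurst 7, Brookfield 5, Kenton 11, Linden 7.
The winner is unchanged: still Kenton.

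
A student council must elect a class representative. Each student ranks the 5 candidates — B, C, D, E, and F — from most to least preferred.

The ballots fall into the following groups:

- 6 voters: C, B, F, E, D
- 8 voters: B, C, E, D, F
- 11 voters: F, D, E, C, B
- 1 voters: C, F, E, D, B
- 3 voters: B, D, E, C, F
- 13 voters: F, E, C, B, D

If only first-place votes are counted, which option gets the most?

F

First-place vote totals:
  B: 11
  C: 7
  D: 0
  E: 0
  F: 24
F has the most first-place votes.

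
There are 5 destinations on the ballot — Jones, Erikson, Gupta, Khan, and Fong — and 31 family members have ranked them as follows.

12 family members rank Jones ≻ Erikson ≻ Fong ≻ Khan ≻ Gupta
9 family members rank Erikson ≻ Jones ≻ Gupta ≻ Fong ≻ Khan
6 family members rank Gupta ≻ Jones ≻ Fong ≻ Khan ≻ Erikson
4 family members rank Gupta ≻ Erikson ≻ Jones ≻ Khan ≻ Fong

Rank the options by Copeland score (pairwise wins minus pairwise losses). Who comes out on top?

Jones

Pairwise results:
  Jones vs Erikson: Jones wins 18–13.
  Jones vs Gupta: Jones wins 21–10.
  Jones vs Khan: Jones wins 31–0.
  Jones vs Fong: Jones wins 31–0.
  Erikson vs Gupta: Erikson wins 21–10.
  Erikson vs Khan: Erikson wins 25–6.
  Erikson vs Fong: Erikson wins 25–6.
  Gupta vs Khan: Gupta wins 19–12.
  Gupta vs Fong: Gupta wins 19–12.
  Khan vs Fong: Fong wins 27–4.
Copeland scores (wins − losses):
  Jones: 4 − 0 = 4
  Erikson: 3 − 1 = 2
  Gupta: 2 − 2 = 0
  Khan: 0 − 4 = -4
  Fong: 1 − 3 = -2
Jones has the best Copeland score.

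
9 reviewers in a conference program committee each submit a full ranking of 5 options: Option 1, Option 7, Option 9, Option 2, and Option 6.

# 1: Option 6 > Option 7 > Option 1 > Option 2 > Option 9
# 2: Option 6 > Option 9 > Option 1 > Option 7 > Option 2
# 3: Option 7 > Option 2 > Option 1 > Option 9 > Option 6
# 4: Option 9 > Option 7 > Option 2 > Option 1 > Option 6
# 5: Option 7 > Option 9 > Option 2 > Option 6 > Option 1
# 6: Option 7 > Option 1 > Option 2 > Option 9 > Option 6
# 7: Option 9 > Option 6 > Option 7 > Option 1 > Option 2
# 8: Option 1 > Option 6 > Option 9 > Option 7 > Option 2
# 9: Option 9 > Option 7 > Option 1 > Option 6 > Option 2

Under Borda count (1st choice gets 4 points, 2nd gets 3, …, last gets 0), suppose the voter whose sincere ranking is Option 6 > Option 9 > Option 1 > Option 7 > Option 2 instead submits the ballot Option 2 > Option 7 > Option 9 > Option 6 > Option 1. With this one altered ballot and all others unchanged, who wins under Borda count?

Option 7

Borda totals with the altered ballot: Option 1 15, Option 7 27, Option 9 21, Option 2 14, Option 6 13.
The winner is unchanged: still Option 7.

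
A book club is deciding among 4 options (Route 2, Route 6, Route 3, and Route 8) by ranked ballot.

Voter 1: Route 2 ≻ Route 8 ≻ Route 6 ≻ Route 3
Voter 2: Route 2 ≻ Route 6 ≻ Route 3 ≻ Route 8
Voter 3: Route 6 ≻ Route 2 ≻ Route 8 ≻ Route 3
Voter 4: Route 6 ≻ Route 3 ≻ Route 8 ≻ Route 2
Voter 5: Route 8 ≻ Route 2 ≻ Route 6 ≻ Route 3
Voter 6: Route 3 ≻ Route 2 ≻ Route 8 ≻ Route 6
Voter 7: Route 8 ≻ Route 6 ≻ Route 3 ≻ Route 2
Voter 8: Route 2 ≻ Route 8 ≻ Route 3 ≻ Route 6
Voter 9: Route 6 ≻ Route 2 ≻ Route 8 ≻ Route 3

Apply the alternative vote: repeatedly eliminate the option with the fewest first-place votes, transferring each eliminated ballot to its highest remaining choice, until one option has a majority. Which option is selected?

Route 2

Round 1: Route 2 3, Route 6 3, Route 8 2, Route 3 1. Route 3 has the fewest and is eliminated.
Round 2: Route 2 4, Route 6 3, Route 8 2. Route 8 has the fewest and is eliminated.
Round 3: Route 2 5, Route 6 4. Route 2 has a majority.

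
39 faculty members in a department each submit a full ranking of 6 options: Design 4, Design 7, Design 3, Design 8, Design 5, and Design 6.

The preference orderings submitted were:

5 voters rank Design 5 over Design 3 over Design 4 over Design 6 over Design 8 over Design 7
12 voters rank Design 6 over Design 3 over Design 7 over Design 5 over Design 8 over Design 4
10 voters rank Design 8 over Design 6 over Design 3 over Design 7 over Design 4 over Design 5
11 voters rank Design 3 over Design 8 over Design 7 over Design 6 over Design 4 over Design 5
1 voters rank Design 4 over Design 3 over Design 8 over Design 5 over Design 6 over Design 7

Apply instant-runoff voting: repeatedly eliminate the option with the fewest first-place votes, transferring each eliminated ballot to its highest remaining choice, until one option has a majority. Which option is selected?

Round 1: Design 6 12, Design 3 11, Design 8 10, Design 5 5, Design 4 1, Design 7 0. Design 7 has the fewest and is eliminated.
Round 2: Design 6 12, Design 3 11, Design 8 10, Design 5 5, Design 4 1. Design 4 has the fewest and is eliminated.
Round 3: Design 3 12, Design 6 12, Design 8 10, Design 5 5. Design 5 has the fewest and is eliminated.
Round 4: Design 3 17, Design 6 12, Design 8 10. Design 8 has the fewest and is eliminated.
Round 5: Design 6 22, Design 3 17. Design 6 has a majority.

Design 6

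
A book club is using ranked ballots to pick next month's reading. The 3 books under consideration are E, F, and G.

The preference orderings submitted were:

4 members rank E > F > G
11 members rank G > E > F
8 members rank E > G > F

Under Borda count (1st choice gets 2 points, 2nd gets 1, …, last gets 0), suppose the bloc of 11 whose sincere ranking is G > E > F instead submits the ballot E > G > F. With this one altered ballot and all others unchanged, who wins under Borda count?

Borda totals with the altered ballot: E 46, F 4, G 19.
The winner is unchanged: still E.

E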